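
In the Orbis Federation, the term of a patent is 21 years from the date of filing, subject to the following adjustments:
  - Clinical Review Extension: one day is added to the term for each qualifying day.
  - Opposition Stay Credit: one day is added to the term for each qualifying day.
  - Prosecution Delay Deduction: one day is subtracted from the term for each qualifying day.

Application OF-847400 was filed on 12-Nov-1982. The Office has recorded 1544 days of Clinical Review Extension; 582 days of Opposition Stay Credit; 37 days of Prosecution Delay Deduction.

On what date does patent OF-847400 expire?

2009-08-01

Base term: filing date + 21 years → 12 November 2003.
Clinical Review Extension: +1544 days → 3 February 2008.
Opposition Stay Credit: +582 days → 7 September 2009.
Prosecution Delay Deduction: −37 days → 1 August 2009.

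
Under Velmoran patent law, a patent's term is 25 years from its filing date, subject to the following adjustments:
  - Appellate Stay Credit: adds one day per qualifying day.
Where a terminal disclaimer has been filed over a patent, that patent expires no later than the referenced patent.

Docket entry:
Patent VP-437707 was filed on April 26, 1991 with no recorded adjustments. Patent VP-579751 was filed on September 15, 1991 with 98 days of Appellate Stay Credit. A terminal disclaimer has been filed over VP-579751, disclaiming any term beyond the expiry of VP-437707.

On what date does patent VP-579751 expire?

April 26, 2016

Natural term of VP-579751:
  Base: filing + 25 years → 15 September 2016.
  Appellate Stay Credit: +98 days → 22 December 2016.
Expiry of referenced patent VP-437707:
  Base: filing + 25 years → 26 April 2016.
Terminal disclaimer: VP-579751 expires on the earlier of 22 December 2016 and 26 April 2016.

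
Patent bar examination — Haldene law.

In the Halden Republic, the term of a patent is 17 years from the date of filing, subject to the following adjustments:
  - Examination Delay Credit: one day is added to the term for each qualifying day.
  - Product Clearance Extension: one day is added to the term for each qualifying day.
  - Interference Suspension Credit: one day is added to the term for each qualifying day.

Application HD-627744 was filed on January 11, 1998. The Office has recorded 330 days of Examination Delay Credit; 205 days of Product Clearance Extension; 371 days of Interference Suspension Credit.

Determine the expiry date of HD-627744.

2017-07-05

Base term: filing date + 17 years → 11 January 2015.
Examination Delay Credit: +330 days → 7 December 2015.
Product Clearance Extension: +205 days → 29 June 2016.
Interference Suspension Credit: +371 days → 5 July 2017.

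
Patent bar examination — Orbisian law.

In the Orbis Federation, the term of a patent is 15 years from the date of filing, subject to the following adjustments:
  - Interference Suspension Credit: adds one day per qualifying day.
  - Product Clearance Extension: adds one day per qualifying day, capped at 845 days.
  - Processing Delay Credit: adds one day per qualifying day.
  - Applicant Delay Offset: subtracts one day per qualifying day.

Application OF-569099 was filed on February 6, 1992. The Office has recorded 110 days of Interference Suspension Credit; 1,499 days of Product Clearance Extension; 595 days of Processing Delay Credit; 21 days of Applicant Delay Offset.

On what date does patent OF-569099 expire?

2011-04-15

Base term: filing date + 15 years → 6 February 2007.
Interference Suspension Credit: +110 days → 27 May 2007.
Product Clearance Extension: 1499 days claimed exceeds the 845-day cap, so +845 days → 18 September 2009.
Processing Delay Credit: +595 days → 6 May 2011.
Applicant Delay Offset: −21 days → 15 April 2011.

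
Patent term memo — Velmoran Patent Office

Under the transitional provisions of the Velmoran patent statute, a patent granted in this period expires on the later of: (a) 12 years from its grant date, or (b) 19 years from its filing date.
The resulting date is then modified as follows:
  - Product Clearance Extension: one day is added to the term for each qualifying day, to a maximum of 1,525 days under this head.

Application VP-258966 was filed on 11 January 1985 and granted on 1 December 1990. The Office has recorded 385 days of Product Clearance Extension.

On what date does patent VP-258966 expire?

(a) grant + 12 years → 1 December 2002.
(b) filing + 19 years → 11 January 2004.
Later of the two: 11 January 2004.
Product Clearance Extension: 385 days (within the 1525-day cap) → +385 days → 30 January 2005.

January 30, 2005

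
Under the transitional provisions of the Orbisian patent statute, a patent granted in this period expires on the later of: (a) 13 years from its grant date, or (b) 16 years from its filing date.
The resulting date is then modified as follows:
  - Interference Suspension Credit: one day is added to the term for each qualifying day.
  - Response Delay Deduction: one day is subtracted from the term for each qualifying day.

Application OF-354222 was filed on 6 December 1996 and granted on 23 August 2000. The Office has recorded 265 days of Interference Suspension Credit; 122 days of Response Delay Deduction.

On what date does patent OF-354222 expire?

2014-01-13

(a) grant + 13 years → 23 August 2013.
(b) filing + 16 years → 6 December 2012.
Later of the two: 23 August 2013.
Interference Suspension Credit: +265 days → 15 May 2014.
Response Delay Deduction: −122 days → 13 January 2014.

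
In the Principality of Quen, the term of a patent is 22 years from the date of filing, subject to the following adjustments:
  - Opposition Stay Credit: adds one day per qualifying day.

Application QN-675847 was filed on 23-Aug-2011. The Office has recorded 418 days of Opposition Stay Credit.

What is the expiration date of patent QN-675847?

Base term: filing date + 22 years → 23 August 2033.
Opposition Stay Credit: +418 days → 15 October 2034.

October 15, 2034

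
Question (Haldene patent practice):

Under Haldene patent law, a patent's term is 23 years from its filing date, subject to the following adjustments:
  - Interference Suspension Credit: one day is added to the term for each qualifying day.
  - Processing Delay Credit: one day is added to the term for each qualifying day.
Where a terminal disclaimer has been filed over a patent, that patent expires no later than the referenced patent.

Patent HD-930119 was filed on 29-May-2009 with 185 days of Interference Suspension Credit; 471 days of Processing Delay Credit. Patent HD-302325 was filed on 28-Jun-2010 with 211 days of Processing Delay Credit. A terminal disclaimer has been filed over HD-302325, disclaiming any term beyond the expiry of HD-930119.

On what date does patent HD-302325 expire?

Natural term of HD-302325:
  Base: filing + 23 years → 28 June 2033.
  Processing Delay Credit: +211 days → 25 January 2034.
Expiry of referenced patent HD-930119:
  Base: filing + 23 years → 29 May 2032.
  Interference Suspension Credit: +185 days → 30 November 2032.
  Processing Delay Credit: +471 days → 16 March 2034.
Terminal disclaimer: HD-302325 expires on the earlier of 25 January 2034 and 16 March 2034.

2034-01-25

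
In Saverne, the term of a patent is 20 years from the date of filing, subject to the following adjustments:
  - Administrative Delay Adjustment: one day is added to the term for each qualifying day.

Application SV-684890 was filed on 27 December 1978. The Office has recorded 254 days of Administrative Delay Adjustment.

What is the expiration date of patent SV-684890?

1999-09-07

Base term: filing date + 20 years → 27 December 1998.
Administrative Delay Adjustment: +254 days → 7 September 1999.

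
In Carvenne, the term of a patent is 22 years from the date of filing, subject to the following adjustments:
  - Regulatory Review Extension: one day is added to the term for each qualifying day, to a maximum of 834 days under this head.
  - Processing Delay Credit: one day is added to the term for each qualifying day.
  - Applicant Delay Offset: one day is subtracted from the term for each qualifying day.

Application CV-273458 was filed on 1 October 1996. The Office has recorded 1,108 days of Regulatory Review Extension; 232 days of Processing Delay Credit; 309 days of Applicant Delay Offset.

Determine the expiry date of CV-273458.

Base term: filing date + 22 years → 1 October 2018.
Regulatory Review Extension: 1108 days claimed exceeds the 834-day cap, so +834 days → 12 January 2021.
Processing Delay Credit: +232 days → 1 September 2021.
Applicant Delay Offset: −309 days → 27 October 2020.

October 27, 2020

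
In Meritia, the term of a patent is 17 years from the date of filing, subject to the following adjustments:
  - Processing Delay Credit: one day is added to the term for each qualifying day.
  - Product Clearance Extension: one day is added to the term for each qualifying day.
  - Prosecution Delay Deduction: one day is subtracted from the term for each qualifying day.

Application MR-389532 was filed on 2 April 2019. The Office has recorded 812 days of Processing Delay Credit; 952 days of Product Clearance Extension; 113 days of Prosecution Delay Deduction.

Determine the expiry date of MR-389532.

Base term: filing date + 17 years → 2 April 2036.
Processing Delay Credit: +812 days → 23 June 2038.
Product Clearance Extension: +952 days → 30 January 2041.
Prosecution Delay Deduction: −113 days → 9 October 2040.

October 9, 2040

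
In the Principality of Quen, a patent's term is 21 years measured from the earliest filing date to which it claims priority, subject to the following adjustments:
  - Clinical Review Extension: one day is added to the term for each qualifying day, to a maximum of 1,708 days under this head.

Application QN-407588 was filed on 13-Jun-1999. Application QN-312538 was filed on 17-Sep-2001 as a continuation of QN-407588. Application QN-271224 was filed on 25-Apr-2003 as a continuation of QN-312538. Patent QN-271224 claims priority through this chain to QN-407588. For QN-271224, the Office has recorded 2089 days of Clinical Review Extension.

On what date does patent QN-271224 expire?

Earliest priority filing: 13 June 1999.
Base term: 13 June 1999 + 21 years → 13 June 2020.
Clinical Review Extension: 2089 days claimed exceeds the 1708-day cap, so +1708 days → 15 February 2025.

February 15, 2025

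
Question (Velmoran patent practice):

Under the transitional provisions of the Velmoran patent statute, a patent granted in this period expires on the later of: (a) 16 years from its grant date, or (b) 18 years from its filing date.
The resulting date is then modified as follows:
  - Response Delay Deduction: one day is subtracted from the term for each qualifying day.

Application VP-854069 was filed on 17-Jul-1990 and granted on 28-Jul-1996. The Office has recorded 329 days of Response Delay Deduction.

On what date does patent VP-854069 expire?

(a) grant + 16 years → 28 July 2012.
(b) filing + 18 years → 17 July 2008.
Later of the two: 28 July 2012.
Response Delay Deduction: −329 days → 3 September 2011.

September 3, 2011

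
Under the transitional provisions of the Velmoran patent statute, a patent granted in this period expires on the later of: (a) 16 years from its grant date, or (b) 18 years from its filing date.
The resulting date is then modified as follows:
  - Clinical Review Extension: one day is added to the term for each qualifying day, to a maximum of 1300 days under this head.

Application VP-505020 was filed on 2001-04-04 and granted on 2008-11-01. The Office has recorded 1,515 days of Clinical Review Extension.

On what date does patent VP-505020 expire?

(a) grant + 16 years → 1 November 2024.
(b) filing + 18 years → 4 April 2019.
Later of the two: 1 November 2024.
Clinical Review Extension: 1515 days claimed exceeds the 1300-day cap, so +1300 days → 24 May 2028.

2028-05-24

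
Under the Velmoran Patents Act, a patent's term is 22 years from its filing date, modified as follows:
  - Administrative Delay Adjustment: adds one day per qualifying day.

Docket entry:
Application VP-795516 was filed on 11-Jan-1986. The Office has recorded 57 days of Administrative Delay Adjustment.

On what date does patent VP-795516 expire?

Base term: filing date + 22 years → 11 January 2008.
Administrative Delay Adjustment: +57 days → 8 March 2008.

March 8, 2008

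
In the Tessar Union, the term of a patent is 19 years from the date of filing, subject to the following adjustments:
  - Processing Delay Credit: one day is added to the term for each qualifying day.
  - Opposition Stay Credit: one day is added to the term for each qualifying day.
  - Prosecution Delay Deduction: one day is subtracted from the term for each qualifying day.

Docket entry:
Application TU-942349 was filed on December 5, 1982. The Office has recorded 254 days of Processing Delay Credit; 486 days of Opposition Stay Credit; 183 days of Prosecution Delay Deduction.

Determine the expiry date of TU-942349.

2003-06-15

Base term: filing date + 19 years → 5 December 2001.
Processing Delay Credit: +254 days → 16 August 2002.
Opposition Stay Credit: +486 days → 15 December 2003.
Prosecution Delay Deduction: −183 days → 15 June 2003.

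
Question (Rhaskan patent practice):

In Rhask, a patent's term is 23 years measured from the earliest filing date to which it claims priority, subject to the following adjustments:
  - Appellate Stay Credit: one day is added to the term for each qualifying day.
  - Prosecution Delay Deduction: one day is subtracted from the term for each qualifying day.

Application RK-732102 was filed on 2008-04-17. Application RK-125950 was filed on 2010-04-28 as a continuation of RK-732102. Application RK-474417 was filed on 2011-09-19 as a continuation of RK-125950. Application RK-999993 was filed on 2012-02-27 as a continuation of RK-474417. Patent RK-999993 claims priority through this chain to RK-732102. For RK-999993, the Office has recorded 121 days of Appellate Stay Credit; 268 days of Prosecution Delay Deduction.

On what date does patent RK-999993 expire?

Earliest priority filing: 17 April 2008.
Base term: 17 April 2008 + 23 years → 17 April 2031.
Appellate Stay Credit: +121 days → 16 August 2031.
Prosecution Delay Deduction: −268 days → 21 November 2030.

2030-11-21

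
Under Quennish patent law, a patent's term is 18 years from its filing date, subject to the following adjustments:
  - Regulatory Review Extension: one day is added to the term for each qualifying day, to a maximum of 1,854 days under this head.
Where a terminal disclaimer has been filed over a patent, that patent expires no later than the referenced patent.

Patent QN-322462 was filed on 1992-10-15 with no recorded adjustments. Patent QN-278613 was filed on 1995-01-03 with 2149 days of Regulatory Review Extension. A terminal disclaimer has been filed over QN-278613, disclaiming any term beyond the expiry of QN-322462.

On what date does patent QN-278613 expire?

2010-10-15

Natural term of QN-278613:
  Base: filing + 18 years → 3 January 2013.
  Regulatory Review Extension: 2149 days claimed exceeds the 1854-day cap, so +1854 days → 31 January 2018.
Expiry of referenced patent QN-322462:
  Base: filing + 18 years → 15 October 2010.
Terminal disclaimer: QN-278613 expires on the earlier of 31 January 2018 and 15 October 2010.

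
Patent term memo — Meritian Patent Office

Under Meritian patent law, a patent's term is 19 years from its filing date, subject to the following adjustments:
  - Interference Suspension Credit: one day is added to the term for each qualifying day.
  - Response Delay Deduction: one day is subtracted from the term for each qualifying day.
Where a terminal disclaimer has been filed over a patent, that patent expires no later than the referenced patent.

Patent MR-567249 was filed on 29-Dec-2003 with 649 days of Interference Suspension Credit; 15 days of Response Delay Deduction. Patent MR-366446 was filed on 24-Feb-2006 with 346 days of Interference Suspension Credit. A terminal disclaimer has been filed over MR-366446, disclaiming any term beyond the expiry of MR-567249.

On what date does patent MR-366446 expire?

Natural term of MR-366446:
  Base: filing + 19 years → 24 February 2025.
  Interference Suspension Credit: +346 days → 5 February 2026.
Expiry of referenced patent MR-567249:
  Base: filing + 19 years → 29 December 2022.
  Interference Suspension Credit: +649 days → 8 October 2024.
  Response Delay Deduction: −15 days → 23 September 2024.
Terminal disclaimer: MR-366446 expires on the earlier of 5 February 2026 and 23 September 2024.

2024-09-23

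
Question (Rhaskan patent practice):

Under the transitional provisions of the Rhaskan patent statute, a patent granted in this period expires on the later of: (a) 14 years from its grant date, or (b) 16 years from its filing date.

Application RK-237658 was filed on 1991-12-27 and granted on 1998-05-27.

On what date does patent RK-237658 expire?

2012-05-27

(a) grant + 14 years → 27 May 2012.
(b) filing + 16 years → 27 December 2007.
Later of the two: 27 May 2012.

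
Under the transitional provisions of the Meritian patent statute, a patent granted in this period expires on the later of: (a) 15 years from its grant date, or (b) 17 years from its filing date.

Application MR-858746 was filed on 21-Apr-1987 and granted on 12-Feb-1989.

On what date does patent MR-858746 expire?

April 21, 2004

(a) grant + 15 years → 12 February 2004.
(b) filing + 17 years → 21 April 2004.
Later of the two: 21 April 2004.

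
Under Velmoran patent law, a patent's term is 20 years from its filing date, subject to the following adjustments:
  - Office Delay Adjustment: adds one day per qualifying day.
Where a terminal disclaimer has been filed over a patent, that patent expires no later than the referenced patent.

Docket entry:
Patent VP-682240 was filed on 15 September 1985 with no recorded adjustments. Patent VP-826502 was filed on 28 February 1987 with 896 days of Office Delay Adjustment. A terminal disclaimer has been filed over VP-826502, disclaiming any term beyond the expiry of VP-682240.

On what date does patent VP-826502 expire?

Natural term of VP-826502:
  Base: filing + 20 years → 28 February 2007.
  Office Delay Adjustment: +896 days → 12 August 2009.
Expiry of referenced patent VP-682240:
  Base: filing + 20 years → 15 September 2005.
Terminal disclaimer: VP-826502 expires on the earlier of 12 August 2009 and 15 September 2005.

2005-09-15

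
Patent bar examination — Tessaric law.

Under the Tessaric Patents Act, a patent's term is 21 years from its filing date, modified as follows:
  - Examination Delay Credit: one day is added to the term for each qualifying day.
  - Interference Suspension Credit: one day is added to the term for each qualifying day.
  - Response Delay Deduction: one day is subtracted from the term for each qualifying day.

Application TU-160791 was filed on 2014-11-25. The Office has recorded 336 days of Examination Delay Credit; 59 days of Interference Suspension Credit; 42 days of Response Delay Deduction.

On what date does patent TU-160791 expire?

Base term: filing date + 21 years → 25 November 2035.
Examination Delay Credit: +336 days → 26 October 2036.
Interference Suspension Credit: +59 days → 24 December 2036.
Response Delay Deduction: −42 days → 12 November 2036.

2036-11-12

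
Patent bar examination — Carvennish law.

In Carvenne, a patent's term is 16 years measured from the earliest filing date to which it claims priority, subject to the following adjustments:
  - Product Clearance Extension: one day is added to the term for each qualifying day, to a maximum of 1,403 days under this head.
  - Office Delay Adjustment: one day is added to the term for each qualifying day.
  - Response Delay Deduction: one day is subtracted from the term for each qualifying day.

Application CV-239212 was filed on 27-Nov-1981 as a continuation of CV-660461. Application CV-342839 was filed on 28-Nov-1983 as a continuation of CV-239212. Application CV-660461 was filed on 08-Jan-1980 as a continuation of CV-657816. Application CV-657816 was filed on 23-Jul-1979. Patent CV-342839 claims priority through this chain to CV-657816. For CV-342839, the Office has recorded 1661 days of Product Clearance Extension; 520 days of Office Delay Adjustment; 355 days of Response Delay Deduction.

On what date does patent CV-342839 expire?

Earliest priority filing: 23 July 1979.
Base term: 23 July 1979 + 16 years → 23 July 1995.
Product Clearance Extension: 1661 days claimed exceeds the 1403-day cap, so +1403 days → 26 May 1999.
Office Delay Adjustment: +520 days → 27 October 2000.
Response Delay Deduction: −355 days → 7 November 1999.

1999-11-07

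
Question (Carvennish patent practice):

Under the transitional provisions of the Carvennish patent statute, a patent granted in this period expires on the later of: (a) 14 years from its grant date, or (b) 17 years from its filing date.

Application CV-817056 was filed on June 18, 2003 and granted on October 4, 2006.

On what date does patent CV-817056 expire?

October 4, 2020

(a) grant + 14 years → 4 October 2020.
(b) filing + 17 years → 18 June 2020.
Later of the two: 4 October 2020.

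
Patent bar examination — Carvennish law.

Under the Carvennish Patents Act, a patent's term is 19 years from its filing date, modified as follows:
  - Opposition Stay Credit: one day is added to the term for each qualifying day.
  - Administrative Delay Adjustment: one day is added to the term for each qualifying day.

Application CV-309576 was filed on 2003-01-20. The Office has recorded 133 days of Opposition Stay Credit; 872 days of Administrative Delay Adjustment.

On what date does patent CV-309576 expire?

Base term: filing date + 19 years → 20 January 2022.
Opposition Stay Credit: +133 days → 2 June 2022.
Administrative Delay Adjustment: +872 days → 21 October 2024.

2024-10-21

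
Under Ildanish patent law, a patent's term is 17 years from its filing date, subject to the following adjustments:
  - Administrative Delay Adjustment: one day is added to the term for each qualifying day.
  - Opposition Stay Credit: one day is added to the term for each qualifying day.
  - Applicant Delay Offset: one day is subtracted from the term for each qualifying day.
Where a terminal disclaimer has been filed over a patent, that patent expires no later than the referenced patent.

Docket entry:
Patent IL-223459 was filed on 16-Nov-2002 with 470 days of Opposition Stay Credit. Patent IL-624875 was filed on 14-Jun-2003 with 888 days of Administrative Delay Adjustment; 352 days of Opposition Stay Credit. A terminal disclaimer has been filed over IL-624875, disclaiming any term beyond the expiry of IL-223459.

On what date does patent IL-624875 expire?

Natural term of IL-624875:
  Base: filing + 17 years → 14 June 2020.
  Administrative Delay Adjustment: +888 days → 19 November 2022.
  Opposition Stay Credit: +352 days → 6 November 2023.
Expiry of referenced patent IL-223459:
  Base: filing + 17 years → 16 November 2019.
  Opposition Stay Credit: +470 days → 28 February 2021.
Terminal disclaimer: IL-624875 expires on the earlier of 6 November 2023 and 28 February 2021.

2021-02-28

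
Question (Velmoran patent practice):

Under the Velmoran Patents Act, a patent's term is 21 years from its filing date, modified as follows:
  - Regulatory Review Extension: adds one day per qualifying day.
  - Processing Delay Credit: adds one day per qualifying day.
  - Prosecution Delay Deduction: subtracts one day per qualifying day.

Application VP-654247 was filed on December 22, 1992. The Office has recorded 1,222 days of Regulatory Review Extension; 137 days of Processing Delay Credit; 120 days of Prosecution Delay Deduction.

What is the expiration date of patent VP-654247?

Base term: filing date + 21 years → 22 December 2013.
Regulatory Review Extension: +1222 days → 27 April 2017.
Processing Delay Credit: +137 days → 11 September 2017.
Prosecution Delay Deduction: −120 days → 14 May 2017.

2017-05-14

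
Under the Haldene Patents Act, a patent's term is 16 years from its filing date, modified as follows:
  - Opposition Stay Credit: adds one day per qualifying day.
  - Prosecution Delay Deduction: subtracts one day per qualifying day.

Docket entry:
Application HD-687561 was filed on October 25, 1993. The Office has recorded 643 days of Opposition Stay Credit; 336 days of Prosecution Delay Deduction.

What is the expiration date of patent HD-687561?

2010-08-28

Base term: filing date + 16 years → 25 October 2009.
Opposition Stay Credit: +643 days → 30 July 2011.
Prosecution Delay Deduction: −336 days → 28 August 2010.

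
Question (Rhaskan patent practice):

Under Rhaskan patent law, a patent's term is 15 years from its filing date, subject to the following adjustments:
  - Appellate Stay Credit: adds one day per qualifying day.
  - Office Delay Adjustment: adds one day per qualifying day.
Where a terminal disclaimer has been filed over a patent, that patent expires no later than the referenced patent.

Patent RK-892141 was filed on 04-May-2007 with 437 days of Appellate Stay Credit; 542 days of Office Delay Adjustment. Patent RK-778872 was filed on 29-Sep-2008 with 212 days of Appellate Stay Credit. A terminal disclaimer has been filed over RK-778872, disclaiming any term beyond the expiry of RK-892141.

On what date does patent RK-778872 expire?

Natural term of RK-778872:
  Base: filing + 15 years → 29 September 2023.
  Appellate Stay Credit: +212 days → 28 April 2024.
Expiry of referenced patent RK-892141:
  Base: filing + 15 years → 4 May 2022.
  Appellate Stay Credit: +437 days → 15 July 2023.
  Office Delay Adjustment: +542 days → 7 January 2025.
Terminal disclaimer: RK-778872 expires on the earlier of 28 April 2024 and 7 January 2025.

April 28, 2024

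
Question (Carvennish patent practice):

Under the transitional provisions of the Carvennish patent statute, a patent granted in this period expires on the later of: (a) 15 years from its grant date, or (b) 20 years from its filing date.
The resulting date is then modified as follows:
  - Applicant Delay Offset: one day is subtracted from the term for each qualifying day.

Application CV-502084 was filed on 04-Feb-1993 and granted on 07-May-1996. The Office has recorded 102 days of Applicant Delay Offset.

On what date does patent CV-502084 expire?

October 25, 2012

(a) grant + 15 years → 7 May 2011.
(b) filing + 20 years → 4 February 2013.
Later of the two: 4 February 2013.
Applicant Delay Offset: −102 days → 25 October 2012.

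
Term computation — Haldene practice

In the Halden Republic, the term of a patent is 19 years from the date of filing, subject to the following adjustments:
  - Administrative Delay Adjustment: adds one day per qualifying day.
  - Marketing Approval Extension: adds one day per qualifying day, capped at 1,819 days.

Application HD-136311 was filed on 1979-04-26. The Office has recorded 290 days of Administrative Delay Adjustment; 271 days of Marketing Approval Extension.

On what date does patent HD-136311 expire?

Base term: filing date + 19 years → 26 April 1998.
Administrative Delay Adjustment: +290 days → 10 February 1999.
Marketing Approval Extension: 271 days (within the 1819-day cap) → +271 days → 8 November 1999.

November 8, 1999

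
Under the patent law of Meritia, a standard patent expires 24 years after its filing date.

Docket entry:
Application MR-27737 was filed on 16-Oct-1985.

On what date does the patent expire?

October 16, 2009

Filing date + 24 years → 16 October 2009.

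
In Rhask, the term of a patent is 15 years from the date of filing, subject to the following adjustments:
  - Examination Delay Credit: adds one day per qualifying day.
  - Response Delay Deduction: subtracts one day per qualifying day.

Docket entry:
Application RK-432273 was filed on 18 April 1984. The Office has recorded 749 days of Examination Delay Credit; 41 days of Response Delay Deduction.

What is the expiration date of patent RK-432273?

Base term: filing date + 15 years → 18 April 1999.
Examination Delay Credit: +749 days → 6 May 2001.
Response Delay Deduction: −41 days → 26 March 2001.

2001-03-26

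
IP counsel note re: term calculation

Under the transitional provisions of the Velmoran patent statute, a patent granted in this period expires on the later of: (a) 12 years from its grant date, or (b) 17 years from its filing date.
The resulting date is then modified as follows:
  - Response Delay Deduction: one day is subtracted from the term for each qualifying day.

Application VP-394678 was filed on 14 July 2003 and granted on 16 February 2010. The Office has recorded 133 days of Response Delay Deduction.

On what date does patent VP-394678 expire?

2021-10-06

(a) grant + 12 years → 16 February 2022.
(b) filing + 17 years → 14 July 2020.
Later of the two: 16 February 2022.
Response Delay Deduction: −133 days → 6 October 2021.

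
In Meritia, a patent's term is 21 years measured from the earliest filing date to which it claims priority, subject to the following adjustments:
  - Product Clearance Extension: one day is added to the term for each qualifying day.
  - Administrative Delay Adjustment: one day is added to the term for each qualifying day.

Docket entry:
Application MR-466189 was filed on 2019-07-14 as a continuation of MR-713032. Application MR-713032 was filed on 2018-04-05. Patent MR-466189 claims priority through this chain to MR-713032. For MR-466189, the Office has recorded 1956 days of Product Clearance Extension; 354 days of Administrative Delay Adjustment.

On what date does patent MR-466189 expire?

Earliest priority filing: 5 April 2018.
Base term: 5 April 2018 + 21 years → 5 April 2039.
Product Clearance Extension: +1956 days → 12 August 2044.
Administrative Delay Adjustment: +354 days → 1 August 2045.

2045-08-01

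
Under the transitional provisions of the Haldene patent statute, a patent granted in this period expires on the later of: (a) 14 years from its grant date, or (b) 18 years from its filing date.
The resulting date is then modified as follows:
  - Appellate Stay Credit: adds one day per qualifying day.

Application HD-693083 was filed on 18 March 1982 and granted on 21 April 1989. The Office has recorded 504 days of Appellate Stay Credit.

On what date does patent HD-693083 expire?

September 6, 2004

(a) grant + 14 years → 21 April 2003.
(b) filing + 18 years → 18 March 2000.
Later of the two: 21 April 2003.
Appellate Stay Credit: +504 days → 6 September 2004.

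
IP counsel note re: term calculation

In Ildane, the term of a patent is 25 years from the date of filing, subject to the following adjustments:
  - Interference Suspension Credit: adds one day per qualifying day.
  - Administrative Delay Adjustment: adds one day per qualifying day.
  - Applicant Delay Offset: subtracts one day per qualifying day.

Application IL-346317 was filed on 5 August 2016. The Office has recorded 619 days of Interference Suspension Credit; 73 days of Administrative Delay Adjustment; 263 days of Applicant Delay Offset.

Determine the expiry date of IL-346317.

October 8, 2042

Base term: filing date + 25 years → 5 August 2041.
Interference Suspension Credit: +619 days → 16 April 2043.
Administrative Delay Adjustment: +73 days → 28 June 2043.
Applicant Delay Offset: −263 days → 8 October 2042.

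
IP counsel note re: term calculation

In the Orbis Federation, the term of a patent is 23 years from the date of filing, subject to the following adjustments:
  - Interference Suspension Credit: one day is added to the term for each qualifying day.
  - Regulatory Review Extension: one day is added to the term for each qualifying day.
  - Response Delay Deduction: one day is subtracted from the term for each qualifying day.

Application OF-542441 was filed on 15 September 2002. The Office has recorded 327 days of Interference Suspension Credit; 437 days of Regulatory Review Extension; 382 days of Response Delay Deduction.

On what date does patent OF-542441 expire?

2026-10-02

Base term: filing date + 23 years → 15 September 2025.
Interference Suspension Credit: +327 days → 8 August 2026.
Regulatory Review Extension: +437 days → 19 October 2027.
Response Delay Deduction: −382 days → 2 October 2026.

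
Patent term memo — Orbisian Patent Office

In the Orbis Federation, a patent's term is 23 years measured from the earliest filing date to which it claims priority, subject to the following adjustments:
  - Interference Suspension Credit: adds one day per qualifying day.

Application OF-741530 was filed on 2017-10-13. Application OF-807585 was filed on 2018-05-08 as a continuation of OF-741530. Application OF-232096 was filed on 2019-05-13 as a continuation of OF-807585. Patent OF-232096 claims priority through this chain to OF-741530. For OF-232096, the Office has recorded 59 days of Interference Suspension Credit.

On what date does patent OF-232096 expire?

Earliest priority filing: 13 October 2017.
Base term: 13 October 2017 + 23 years → 13 October 2040.
Interference Suspension Credit: +59 days → 11 December 2040.

December 11, 2040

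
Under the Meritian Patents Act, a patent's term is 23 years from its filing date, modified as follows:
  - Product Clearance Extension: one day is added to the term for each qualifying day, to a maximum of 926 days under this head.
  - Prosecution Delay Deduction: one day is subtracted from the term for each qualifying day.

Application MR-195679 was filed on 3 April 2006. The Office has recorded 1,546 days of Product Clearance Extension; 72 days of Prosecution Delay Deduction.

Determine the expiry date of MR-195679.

Base term: filing date + 23 years → 3 April 2029.
Product Clearance Extension: 1546 days claimed exceeds the 926-day cap, so +926 days → 16 October 2031.
Prosecution Delay Deduction: −72 days → 5 August 2031.

August 5, 2031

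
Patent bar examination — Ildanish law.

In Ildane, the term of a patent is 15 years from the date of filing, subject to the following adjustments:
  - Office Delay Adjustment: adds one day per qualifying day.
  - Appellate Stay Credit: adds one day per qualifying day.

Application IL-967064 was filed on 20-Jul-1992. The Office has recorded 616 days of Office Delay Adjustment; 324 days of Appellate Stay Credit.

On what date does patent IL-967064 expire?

February 14, 2010

Base term: filing date + 15 years → 20 July 2007.
Office Delay Adjustment: +616 days → 27 March 2009.
Appellate Stay Credit: +324 days → 14 February 2010.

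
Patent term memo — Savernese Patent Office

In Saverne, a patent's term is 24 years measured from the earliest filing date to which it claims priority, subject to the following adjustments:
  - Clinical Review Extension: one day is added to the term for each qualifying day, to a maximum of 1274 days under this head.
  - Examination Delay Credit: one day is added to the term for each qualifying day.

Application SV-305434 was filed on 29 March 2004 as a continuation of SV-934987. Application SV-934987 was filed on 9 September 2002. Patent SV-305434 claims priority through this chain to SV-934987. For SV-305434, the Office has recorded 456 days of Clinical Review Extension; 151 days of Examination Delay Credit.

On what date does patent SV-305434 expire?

May 8, 2028

Earliest priority filing: 9 September 2002.
Base term: 9 September 2002 + 24 years → 9 September 2026.
Clinical Review Extension: 456 days (within the 1274-day cap) → +456 days → 9 December 2027.
Examination Delay Credit: +151 days → 8 May 2028.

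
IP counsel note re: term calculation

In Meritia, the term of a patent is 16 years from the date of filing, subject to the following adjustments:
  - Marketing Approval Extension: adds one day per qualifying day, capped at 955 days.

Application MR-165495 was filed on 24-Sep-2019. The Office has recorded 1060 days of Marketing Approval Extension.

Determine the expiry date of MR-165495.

Base term: filing date + 16 years → 24 September 2035.
Marketing Approval Extension: 1060 days claimed exceeds the 955-day cap, so +955 days → 6 May 2038.

May 6, 2038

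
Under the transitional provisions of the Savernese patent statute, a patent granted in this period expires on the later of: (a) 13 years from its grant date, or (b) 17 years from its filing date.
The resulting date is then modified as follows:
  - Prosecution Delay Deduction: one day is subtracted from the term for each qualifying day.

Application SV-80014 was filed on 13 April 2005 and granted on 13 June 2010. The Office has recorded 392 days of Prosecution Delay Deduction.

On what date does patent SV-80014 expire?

(a) grant + 13 years → 13 June 2023.
(b) filing + 17 years → 13 April 2022.
Later of the two: 13 June 2023.
Prosecution Delay Deduction: −392 days → 17 May 2022.

2022-05-17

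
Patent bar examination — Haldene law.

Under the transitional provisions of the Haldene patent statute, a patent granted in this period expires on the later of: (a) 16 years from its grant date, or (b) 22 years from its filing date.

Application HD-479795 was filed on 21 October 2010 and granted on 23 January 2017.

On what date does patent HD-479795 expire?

(a) grant + 16 years → 23 January 2033.
(b) filing + 22 years → 21 October 2032.
Later of the two: 23 January 2033.

2033-01-23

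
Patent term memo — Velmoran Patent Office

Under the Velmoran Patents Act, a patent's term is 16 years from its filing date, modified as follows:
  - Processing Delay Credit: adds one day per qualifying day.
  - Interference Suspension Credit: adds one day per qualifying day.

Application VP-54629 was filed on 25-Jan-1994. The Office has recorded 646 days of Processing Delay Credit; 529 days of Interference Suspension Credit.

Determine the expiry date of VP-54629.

Base term: filing date + 16 years → 25 January 2010.
Processing Delay Credit: +646 days → 2 November 2011.
Interference Suspension Credit: +529 days → 14 April 2013.

2013-04-14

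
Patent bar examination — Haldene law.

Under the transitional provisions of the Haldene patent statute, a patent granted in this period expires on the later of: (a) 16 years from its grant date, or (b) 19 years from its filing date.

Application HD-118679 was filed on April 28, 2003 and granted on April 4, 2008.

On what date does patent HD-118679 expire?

April 4, 2024

(a) grant + 16 years → 4 April 2024.
(b) filing + 19 years → 28 April 2022.
Later of the two: 4 April 2024.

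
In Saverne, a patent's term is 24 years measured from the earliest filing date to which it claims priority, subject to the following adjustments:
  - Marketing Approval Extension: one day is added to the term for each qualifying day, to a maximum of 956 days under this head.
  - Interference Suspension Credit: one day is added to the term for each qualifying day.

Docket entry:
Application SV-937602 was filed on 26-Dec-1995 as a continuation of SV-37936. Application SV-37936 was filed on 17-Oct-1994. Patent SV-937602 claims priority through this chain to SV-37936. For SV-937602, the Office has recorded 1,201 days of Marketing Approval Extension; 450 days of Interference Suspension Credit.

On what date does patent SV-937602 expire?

Earliest priority filing: 17 October 1994.
Base term: 17 October 1994 + 24 years → 17 October 2018.
Marketing Approval Extension: 1201 days claimed exceeds the 956-day cap, so +956 days → 30 May 2021.
Interference Suspension Credit: +450 days → 23 August 2022.

2022-08-23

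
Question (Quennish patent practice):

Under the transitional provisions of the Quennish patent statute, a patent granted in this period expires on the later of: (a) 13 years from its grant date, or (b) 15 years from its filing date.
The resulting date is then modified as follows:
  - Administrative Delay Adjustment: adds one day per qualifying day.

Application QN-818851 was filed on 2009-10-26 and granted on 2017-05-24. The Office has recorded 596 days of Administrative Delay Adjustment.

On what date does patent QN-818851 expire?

2032-01-10

(a) grant + 13 years → 24 May 2030.
(b) filing + 15 years → 26 October 2024.
Later of the two: 24 May 2030.
Administrative Delay Adjustment: +596 days → 10 January 2032.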